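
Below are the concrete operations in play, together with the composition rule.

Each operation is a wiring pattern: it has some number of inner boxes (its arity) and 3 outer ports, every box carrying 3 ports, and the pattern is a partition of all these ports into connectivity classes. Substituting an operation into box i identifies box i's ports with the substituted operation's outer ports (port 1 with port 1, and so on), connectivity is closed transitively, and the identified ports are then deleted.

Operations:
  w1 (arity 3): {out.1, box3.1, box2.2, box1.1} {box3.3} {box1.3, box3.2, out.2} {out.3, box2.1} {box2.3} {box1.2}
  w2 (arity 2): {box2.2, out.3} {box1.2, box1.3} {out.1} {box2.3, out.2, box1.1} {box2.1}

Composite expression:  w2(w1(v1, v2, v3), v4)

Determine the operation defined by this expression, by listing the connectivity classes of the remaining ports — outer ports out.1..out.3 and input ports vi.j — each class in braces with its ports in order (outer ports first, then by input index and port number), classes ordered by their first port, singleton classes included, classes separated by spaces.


{out.1} {out.2, v1.1, v2.2, v3.1, v4.3} {out.3, v4.2} {v1.2} {v1.3, v2.1, v3.2} {v2.3} {v3.3} {v4.1}

Two ports join when wires chain via w2-identified ports.
the subtree at w1 composes to {out.1, v1.1, v2.2, v3.1} {out.2, v1.3, v3.2} {out.3, v2.1} {v1.2} {v2.3} {v3.3} on (v1, v2, v3); out.j = own outer ports
the subtree at w2 composes to {out.1} {out.2, v1.1, v2.2, v3.1, v4.3} {out.3, v4.2} {v1.2} {v1.3, v2.1, v3.2} {v2.3} {v3.3} {v4.1} on (v1, v2, v3, v4); out.j = own outer ports


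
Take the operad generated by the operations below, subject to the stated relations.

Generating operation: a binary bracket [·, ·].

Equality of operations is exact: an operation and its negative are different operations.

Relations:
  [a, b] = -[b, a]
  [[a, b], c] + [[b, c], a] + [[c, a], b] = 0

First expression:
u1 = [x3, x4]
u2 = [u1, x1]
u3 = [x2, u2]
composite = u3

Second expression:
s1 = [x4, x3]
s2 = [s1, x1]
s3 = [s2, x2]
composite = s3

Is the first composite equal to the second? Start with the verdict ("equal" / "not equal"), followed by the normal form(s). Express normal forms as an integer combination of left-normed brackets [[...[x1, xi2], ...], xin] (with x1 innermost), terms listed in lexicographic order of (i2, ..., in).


equal — both sides give [[[x1, x3], x4], x2] - [[[x1, x4], x3], x2]

The first expression reduces to [[[x1, x3], x4], x2] - [[[x1, x4], x3], x2]
The second expression reduces to [[[x1, x3], x4], x2] - [[[x1, x4], x3], x2]
The normal forms match — equal.


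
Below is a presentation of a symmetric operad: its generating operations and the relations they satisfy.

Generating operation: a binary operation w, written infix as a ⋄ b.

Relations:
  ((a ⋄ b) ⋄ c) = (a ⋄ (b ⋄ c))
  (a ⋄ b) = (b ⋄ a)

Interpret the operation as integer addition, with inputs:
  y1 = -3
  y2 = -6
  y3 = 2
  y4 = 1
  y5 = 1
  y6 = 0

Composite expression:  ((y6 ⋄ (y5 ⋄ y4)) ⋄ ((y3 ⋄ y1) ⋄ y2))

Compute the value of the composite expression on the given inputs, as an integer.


(y5 ⋄ y4) = 2
(y6 ⋄ (y5 ⋄ y4)) = 2
(y3 ⋄ y1) = -1
((y3 ⋄ y1) ⋄ y2) = -7
((y6 ⋄ (y5 ⋄ y4)) ⋄ ((y3 ⋄ y1) ⋄ y2)) = -5

-5


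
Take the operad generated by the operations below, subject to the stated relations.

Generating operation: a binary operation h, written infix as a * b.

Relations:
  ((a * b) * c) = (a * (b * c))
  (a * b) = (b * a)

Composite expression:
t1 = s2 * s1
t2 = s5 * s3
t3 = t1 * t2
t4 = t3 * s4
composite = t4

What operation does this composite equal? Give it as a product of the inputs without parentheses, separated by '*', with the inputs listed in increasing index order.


Both nesting and order wash out for h; what remains is which s's occur.
(s2 * s1) unparenthesizes to s2 * s1
(s5 * s3) unparenthesizes to s5 * s3
((s2 * s1) * (s5 * s3)) unparenthesizes to s2 * s1 * s5 * s3
(((s2 * s1) * (s5 * s3)) * s4) unparenthesizes to s2 * s1 * s5 * s3 * s4
reordering the factors by index: s1 * s2 * s3 * s4 * s5

s1 * s2 * s3 * s4 * s5


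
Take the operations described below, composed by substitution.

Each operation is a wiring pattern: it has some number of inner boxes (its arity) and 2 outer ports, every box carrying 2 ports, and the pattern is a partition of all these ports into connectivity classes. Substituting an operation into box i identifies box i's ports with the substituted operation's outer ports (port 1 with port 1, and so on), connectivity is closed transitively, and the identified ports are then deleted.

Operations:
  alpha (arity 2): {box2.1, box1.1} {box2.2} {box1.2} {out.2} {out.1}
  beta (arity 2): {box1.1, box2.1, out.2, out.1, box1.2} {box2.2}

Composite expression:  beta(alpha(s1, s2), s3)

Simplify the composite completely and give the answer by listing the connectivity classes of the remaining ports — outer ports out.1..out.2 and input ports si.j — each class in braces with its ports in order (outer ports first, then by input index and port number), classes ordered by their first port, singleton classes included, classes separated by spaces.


{out.1, out.2, s3.1} {s1.1, s2.1} {s1.2} {s2.2} {s3.2}


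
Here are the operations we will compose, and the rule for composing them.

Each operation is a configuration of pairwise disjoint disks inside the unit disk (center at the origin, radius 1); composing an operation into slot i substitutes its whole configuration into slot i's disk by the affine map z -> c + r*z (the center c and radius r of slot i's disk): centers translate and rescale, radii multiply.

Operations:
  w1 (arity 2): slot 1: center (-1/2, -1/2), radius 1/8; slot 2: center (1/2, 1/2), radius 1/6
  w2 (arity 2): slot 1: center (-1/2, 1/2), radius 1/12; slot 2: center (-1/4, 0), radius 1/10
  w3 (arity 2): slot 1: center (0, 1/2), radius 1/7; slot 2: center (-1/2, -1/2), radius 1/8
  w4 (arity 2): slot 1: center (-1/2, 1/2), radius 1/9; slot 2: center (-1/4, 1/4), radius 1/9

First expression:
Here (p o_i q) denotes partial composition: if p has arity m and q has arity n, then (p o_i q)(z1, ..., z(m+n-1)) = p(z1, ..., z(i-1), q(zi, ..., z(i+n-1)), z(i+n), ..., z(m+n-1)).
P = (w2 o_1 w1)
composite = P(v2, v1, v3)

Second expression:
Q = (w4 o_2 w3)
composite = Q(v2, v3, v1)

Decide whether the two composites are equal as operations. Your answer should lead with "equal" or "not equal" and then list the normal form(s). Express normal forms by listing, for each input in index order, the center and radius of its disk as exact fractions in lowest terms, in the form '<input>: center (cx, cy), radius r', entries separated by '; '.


The first composite normalizes to v1: center (-11/24, 13/24), radius 1/72; v2: center (-13/24, 11/24), radius 1/96; v3: center (-1/4, 0), radius 1/10
The second composite normalizes to v1: center (-11/36, 7/36), radius 1/72; v2: center (-1/2, 1/2), radius 1/9; v3: center (-1/4, 11/36), radius 1/63
No match — not equal.

not equal: they reduce to v1: center (-11/24, 13/24), radius 1/72; v2: center (-13/24, 11/24), radius 1/96; v3: center (-1/4, 0), radius 1/10 and v1: center (-11/36, 7/36), radius 1/72; v2: center (-1/2, 1/2), radius 1/9; v3: center (-1/4, 11/36), radius 1/63


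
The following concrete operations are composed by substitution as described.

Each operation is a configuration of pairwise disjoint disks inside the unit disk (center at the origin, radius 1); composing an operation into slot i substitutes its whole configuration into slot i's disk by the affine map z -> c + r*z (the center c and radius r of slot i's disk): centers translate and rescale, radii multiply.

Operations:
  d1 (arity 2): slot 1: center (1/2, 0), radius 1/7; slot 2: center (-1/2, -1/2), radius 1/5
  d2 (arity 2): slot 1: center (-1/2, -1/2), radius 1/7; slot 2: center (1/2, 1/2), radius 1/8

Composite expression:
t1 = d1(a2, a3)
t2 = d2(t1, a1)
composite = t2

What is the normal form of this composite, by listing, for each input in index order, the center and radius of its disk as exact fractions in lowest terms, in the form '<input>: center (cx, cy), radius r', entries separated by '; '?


a1: center (1/2, 1/2), radius 1/8; a2: center (-3/7, -1/2), radius 1/49; a3: center (-4/7, -4/7), radius 1/35


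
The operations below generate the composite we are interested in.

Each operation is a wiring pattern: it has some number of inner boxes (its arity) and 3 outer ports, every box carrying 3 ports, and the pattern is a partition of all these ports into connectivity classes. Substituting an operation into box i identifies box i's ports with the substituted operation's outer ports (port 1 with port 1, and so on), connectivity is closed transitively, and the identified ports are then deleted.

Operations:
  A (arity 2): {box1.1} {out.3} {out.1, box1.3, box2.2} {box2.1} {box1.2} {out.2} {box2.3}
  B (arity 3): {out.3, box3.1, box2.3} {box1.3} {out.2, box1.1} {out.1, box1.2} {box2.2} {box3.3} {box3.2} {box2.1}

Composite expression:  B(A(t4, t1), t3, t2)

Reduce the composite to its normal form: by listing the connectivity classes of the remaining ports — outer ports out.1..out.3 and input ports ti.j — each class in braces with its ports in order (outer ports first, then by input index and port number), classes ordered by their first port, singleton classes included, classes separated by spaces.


{out.1} {out.2, t1.2, t4.3} {out.3, t2.1, t3.3} {t1.1} {t1.3} {t2.2} {t2.3} {t3.1} {t3.2} {t4.1} {t4.2}

Two ports join when wires chain via B-identified ports.
stage A: inputs (t4, t1), connectivity {out.1, t1.2, t4.3} {out.2} {out.3} {t1.1} {t1.3} {t4.1} {t4.2}, out.j its boundary
stage B: inputs (t4, t1, t3, t2), connectivity {out.1} {out.2, t1.2, t4.3} {out.3, t2.1, t3.3} {t1.1} {t1.3} {t2.2} {t2.3} {t3.1} {t3.2} {t4.1} {t4.2}, out.j its boundary


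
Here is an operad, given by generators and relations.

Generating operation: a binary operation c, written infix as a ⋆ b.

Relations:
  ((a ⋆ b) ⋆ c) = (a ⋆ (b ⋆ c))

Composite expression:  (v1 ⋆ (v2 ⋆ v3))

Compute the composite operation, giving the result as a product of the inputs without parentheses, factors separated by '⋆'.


v1 ⋆ v2 ⋆ v3

The c-tree's shape is irrelevant; the v-reading-order decides.
(v2 ⋆ v3) collapses to v2 ⋆ v3
(v1 ⋆ (v2 ⋆ v3)) collapses to v1 ⋆ v2 ⋆ v3


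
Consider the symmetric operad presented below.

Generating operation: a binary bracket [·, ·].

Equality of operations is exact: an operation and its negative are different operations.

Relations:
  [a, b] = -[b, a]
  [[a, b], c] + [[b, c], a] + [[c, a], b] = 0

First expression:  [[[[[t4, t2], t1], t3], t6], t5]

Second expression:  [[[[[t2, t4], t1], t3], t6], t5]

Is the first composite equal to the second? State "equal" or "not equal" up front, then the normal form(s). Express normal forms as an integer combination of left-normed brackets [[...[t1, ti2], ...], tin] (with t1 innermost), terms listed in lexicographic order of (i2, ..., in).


not equal — first [[[[[t1, t2], t4], t3], t6], t5] - [[[[[t1, t4], t2], t3], t6], t5], second -[[[[[t1, t2], t4], t3], t6], t5] + [[[[[t1, t4], t2], t3], t6], t5]

In normal form, the first expression is [[[[[t1, t2], t4], t3], t6], t5] - [[[[[t1, t4], t2], t3], t6], t5]
In normal form, the second expression is -[[[[[t1, t2], t4], t3], t6], t5] + [[[[[t1, t4], t2], t3], t6], t5]
Different reductions; not equal.


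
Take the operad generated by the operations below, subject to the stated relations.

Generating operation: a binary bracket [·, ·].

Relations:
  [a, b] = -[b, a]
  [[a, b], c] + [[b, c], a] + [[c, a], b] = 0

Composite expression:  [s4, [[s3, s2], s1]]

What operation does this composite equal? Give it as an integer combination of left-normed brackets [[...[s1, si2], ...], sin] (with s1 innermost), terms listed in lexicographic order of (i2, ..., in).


-[[[s1, s2], s3], s4] + [[[s1, s3], s2], s4]

A multilinear Lie element is pinned by s1-initial words (s1 innermost).
Composite bracket: [s4, [[s3, s2], s1]]
Each bracket splits as ab - ba, giving 8 signed words (2^3 = 8).
Words beginning with s1 determine it all:
  sign of s1s2s3s4 is -1, so it contributes -[[[s1, s2], s3], s4]
  sign of s1s3s2s4 is +1, so it contributes +[[[s1, s3], s2], s4]


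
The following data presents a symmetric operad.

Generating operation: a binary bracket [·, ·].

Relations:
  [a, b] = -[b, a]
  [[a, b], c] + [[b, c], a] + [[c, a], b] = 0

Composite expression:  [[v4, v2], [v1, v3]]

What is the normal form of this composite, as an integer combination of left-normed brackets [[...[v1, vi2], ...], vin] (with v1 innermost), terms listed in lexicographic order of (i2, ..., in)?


[[[v1, v3], v2], v4] - [[[v1, v3], v4], v2]


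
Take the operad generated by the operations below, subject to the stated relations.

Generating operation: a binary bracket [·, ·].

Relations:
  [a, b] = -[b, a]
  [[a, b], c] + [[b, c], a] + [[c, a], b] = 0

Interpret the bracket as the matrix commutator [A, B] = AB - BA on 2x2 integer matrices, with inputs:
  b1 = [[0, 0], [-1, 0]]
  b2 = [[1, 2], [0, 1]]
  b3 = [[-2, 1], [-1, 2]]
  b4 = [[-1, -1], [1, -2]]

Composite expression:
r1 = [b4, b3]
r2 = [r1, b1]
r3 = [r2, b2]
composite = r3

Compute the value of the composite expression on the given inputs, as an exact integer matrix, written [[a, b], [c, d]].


[[0, 12], [0, 0]]

[b4, b3] = [[0, -3], [-3, 0]]
[[b4, b3], b1] = [[3, 0], [0, -3]]
[[[b4, b3], b1], b2] = [[0, 12], [0, 0]]


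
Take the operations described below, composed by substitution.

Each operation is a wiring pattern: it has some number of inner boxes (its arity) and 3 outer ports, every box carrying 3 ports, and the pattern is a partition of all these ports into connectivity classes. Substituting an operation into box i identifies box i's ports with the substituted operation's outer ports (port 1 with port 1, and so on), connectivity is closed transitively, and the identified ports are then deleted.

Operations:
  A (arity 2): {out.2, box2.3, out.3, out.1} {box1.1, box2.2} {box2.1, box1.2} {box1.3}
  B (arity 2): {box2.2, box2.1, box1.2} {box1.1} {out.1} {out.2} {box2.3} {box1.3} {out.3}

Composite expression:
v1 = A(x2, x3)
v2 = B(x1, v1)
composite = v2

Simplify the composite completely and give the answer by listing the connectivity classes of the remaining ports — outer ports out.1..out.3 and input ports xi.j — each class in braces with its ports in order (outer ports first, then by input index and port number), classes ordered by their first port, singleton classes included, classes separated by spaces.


{out.1} {out.2} {out.3} {x1.1} {x1.2, x3.3} {x1.3} {x2.1, x3.2} {x2.2, x3.1} {x2.3}

Connectivity passes through glued B-boundaries; trace each wire chain.
after A, the pattern on (x2, x3) reads {out.1, out.2, out.3, x3.3} {x2.1, x3.2} {x2.2, x3.1} {x2.3} (out.j = its outer ports)
after B, the pattern on (x1, x2, x3) reads {out.1} {out.2} {out.3} {x1.1} {x1.2, x3.3} {x1.3} {x2.1, x3.2} {x2.2, x3.1} {x2.3} (out.j = its outer ports)


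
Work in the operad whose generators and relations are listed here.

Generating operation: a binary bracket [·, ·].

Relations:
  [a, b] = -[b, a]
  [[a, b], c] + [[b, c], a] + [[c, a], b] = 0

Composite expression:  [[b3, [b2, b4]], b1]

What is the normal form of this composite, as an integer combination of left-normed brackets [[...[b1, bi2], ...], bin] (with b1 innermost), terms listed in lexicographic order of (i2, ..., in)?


[[[b1, b2], b4], b3] - [[[b1, b3], b2], b4] + [[[b1, b3], b4], b2] - [[[b1, b4], b2], b3]

Antisymmetry and Jacobi reduce to b1-anchored left-normed brackets.
Composite bracket: [[b3, [b2, b4]], b1]
The bracket unfolds into 8 signed words via [a, b] = ab - ba (2^3 = 8).
The b1-initial words carry the normal form:
  b1b2b4b3 (sign +1) contributes +[[[b1, b2], b4], b3]
  b1b3b2b4 (sign -1) contributes -[[[b1, b3], b2], b4]
  b1b3b4b2 (sign +1) contributes +[[[b1, b3], b4], b2]
  b1b4b2b3 (sign -1) contributes -[[[b1, b4], b2], b3]


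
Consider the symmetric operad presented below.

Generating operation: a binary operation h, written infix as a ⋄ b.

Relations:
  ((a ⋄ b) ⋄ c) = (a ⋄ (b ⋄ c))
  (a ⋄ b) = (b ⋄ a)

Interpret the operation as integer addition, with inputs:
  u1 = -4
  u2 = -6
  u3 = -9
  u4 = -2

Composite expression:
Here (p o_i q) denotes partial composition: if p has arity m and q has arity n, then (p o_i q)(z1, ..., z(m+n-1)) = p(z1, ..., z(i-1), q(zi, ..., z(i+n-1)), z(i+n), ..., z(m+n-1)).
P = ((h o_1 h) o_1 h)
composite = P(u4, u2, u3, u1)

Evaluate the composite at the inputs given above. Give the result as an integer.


-21

(u4 ⋄ u2) = -8
((u4 ⋄ u2) ⋄ u3) = -17
(((u4 ⋄ u2) ⋄ u3) ⋄ u1) = -21


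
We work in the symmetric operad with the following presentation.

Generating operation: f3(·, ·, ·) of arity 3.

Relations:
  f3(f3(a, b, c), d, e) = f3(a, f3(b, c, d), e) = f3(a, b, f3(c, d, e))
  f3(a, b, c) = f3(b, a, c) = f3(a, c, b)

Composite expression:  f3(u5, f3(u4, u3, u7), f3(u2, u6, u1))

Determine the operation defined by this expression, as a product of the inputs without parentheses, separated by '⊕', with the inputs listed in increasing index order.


u1 ⊕ u2 ⊕ u3 ⊕ u4 ⊕ u5 ⊕ u6 ⊕ u7


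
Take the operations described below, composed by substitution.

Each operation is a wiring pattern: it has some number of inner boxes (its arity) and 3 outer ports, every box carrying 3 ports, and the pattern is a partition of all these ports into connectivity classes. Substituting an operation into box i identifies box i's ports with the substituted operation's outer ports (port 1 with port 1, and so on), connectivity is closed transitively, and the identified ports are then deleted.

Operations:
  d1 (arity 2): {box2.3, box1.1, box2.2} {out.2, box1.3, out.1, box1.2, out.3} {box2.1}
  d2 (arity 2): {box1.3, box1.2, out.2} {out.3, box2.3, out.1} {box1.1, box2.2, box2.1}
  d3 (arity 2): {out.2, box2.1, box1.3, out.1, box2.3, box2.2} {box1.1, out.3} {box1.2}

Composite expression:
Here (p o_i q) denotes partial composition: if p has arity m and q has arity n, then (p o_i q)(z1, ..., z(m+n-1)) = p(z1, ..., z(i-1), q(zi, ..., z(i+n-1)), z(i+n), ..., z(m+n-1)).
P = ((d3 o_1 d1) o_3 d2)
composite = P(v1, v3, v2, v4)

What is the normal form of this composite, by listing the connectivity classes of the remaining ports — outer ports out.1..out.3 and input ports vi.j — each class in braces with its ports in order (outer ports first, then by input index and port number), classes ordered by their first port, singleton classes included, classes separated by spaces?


{out.1, out.2, out.3, v1.2, v1.3, v2.2, v2.3, v4.3} {v1.1, v3.2, v3.3} {v2.1, v4.1, v4.2} {v3.1}

Reachability decides: close wires over d3-identified ports.
the subtree at d1 composes to {out.1, out.2, out.3, v1.2, v1.3} {v1.1, v3.2, v3.3} {v3.1} on (v1, v3); out.j = own outer ports
the subtree at d2 composes to {out.1, out.3, v4.3} {out.2, v2.2, v2.3} {v2.1, v4.1, v4.2} on (v2, v4); out.j = own outer ports
the subtree at d3 composes to {out.1, out.2, out.3, v1.2, v1.3, v2.2, v2.3, v4.3} {v1.1, v3.2, v3.3} {v2.1, v4.1, v4.2} {v3.1} on (v1, v3, v2, v4); out.j = own outer ports


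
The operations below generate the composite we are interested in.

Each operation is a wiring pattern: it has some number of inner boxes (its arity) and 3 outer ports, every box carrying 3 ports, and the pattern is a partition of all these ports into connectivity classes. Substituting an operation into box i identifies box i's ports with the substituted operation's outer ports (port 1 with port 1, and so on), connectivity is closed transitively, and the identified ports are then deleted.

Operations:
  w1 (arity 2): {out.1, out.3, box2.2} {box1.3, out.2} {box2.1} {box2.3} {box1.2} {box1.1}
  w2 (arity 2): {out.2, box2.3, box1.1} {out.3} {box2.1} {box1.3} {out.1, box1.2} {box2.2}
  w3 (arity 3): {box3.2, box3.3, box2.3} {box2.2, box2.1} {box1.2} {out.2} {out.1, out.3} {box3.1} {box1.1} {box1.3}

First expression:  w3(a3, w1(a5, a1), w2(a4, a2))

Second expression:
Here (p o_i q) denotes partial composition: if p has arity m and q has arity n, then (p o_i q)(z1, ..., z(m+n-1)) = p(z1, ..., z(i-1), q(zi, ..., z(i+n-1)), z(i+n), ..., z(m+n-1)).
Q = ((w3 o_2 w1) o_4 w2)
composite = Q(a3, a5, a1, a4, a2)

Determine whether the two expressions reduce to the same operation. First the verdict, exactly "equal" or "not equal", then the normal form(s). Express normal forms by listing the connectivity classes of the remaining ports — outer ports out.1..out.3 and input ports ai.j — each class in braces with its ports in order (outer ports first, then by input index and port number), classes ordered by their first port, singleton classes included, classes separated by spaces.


equal; both compose to {out.1, out.3} {out.2} {a1.1} {a1.2, a2.3, a4.1, a5.3} {a1.3} {a2.1} {a2.2} {a3.1} {a3.2} {a3.3} {a4.2} {a4.3} {a5.1} {a5.2}

The first expression, normalized: {out.1, out.3} {out.2} {a1.1} {a1.2, a2.3, a4.1, a5.3} {a1.3} {a2.1} {a2.2} {a3.1} {a3.2} {a3.3} {a4.2} {a4.3} {a5.1} {a5.2}
The second expression, normalized: {out.1, out.3} {out.2} {a1.1} {a1.2, a2.3, a4.1, a5.3} {a1.3} {a2.1} {a2.2} {a3.1} {a3.2} {a3.3} {a4.2} {a4.3} {a5.1} {a5.2}
Same normal form: equal.


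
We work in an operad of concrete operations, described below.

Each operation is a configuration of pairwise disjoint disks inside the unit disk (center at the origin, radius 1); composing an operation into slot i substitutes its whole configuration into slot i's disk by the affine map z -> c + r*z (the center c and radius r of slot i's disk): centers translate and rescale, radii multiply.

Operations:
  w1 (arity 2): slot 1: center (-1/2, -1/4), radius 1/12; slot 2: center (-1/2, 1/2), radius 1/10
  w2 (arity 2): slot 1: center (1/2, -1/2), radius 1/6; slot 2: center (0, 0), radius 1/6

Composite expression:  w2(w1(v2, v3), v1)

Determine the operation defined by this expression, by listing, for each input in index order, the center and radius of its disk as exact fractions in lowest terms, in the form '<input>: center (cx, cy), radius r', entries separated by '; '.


v1: center (0, 0), radius 1/6; v2: center (5/12, -13/24), radius 1/72; v3: center (5/12, -5/12), radius 1/60


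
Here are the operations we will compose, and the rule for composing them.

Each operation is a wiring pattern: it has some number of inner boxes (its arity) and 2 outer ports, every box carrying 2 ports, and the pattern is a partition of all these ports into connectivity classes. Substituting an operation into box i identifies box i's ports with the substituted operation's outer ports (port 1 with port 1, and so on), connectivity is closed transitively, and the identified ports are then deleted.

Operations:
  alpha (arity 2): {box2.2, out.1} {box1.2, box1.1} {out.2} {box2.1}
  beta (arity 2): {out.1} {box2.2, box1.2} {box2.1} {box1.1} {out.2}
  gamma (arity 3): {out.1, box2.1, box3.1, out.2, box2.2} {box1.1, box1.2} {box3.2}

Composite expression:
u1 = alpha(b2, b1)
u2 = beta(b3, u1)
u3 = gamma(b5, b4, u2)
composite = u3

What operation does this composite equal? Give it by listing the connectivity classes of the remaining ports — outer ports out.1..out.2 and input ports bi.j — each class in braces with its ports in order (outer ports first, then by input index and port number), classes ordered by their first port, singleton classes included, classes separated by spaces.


{out.1, out.2, b4.1, b4.2} {b1.1} {b1.2} {b2.1, b2.2} {b3.1} {b3.2} {b5.1, b5.2}

Treat the ports identified at gamma as solder joints: merge, then drop.
composing alpha on (b2, b1), with out.j its own outer ports: {out.1, b1.2} {out.2} {b1.1} {b2.1, b2.2}
composing beta on (b3, b2, b1), with out.j its own outer ports: {out.1} {out.2} {b1.1} {b1.2} {b2.1, b2.2} {b3.1} {b3.2}
composing gamma on (b5, b4, b3, b2, b1), with out.j its own outer ports: {out.1, out.2, b4.1, b4.2} {b1.1} {b1.2} {b2.1, b2.2} {b3.1} {b3.2} {b5.1, b5.2}


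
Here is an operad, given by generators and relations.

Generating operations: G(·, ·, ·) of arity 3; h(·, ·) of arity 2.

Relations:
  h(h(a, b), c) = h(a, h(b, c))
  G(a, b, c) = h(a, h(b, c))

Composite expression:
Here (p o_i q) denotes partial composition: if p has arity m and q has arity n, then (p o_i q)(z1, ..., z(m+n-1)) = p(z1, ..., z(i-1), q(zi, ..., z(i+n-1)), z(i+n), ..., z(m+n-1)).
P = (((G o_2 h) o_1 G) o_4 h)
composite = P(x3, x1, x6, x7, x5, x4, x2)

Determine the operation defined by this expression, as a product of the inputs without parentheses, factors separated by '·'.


x3 · x1 · x6 · x7 · x5 · x4 · x2

Under associativity of G, the answer is the x's in reading order.
G(x3, x1, x6) collapses to x3 · x1 · x6
h(x7, x5) collapses to x7 · x5
h(h(x7, x5), x4) collapses to x7 · x5 · x4
G(G(x3, x1, x6), h(h(x7, x5), x4), x2) collapses to x3 · x1 · x6 · x7 · x5 · x4 · x2


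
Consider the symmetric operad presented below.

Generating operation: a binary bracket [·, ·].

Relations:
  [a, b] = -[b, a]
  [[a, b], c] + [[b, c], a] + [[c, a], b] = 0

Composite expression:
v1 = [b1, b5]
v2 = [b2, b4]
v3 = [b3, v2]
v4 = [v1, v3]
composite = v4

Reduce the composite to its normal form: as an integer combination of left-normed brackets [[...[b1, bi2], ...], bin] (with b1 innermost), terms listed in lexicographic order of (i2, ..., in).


-[[[[b1, b5], b2], b4], b3] + [[[[b1, b5], b3], b2], b4] - [[[[b1, b5], b3], b4], b2] + [[[[b1, b5], b4], b2], b3]


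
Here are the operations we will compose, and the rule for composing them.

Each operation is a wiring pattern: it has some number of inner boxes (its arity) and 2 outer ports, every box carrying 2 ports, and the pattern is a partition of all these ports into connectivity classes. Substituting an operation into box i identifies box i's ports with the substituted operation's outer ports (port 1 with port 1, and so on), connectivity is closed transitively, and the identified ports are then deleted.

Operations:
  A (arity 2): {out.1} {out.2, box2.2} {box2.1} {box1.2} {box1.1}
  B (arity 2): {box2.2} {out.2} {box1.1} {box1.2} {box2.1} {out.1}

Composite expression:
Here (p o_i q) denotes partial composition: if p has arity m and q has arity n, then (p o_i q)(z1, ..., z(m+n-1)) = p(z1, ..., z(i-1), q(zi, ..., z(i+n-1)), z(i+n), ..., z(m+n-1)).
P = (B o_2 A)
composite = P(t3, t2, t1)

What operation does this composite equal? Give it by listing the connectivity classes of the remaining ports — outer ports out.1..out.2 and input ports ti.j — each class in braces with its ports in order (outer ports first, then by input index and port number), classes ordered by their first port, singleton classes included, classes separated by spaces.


Two ports join when wires chain via B-identified ports.
the subtree at A composes to {out.1} {out.2, t1.2} {t1.1} {t2.1} {t2.2} on (t2, t1); out.j = own outer ports
the subtree at B composes to {out.1} {out.2} {t1.1} {t1.2} {t2.1} {t2.2} {t3.1} {t3.2} on (t3, t2, t1); out.j = own outer ports

{out.1} {out.2} {t1.1} {t1.2} {t2.1} {t2.2} {t3.1} {t3.2}


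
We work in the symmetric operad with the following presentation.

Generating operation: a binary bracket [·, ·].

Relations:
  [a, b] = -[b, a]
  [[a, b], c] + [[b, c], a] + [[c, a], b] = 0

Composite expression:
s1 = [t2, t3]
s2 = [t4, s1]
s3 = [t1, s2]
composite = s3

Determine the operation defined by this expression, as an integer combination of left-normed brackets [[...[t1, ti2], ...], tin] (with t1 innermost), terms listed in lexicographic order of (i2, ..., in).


-[[[t1, t2], t3], t4] + [[[t1, t3], t2], t4] + [[[t1, t4], t2], t3] - [[[t1, t4], t3], t2]

Expand each bracket as ab - ba; the t1-initial words give the coefficients.
Composite bracket: [t1, [t4, [t2, t3]]]
Expanding via [a, b] = ab - ba: 8 signed words (2^3 = 8).
Words beginning with t1 determine it all:
  from t1t2t3t4, sign -1: term -[[[t1, t2], t3], t4]
  from t1t3t2t4, sign +1: term +[[[t1, t3], t2], t4]
  from t1t4t2t3, sign +1: term +[[[t1, t4], t2], t3]
  from t1t4t3t2, sign -1: term -[[[t1, t4], t3], t2]


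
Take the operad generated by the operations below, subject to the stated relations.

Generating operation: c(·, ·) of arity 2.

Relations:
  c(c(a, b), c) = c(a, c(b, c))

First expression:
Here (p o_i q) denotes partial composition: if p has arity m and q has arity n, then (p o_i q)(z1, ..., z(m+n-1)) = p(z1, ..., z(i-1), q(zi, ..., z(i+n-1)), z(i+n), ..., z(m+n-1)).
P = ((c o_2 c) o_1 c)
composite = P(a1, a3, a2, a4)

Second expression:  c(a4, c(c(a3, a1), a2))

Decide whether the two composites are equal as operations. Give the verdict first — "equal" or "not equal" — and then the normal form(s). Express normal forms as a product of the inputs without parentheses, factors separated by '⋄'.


not equal; the first gives a1 ⋄ a3 ⋄ a2 ⋄ a4 and the second a4 ⋄ a3 ⋄ a1 ⋄ a2

Normal form of the first expression: a1 ⋄ a3 ⋄ a2 ⋄ a4
Normal form of the second expression: a4 ⋄ a3 ⋄ a1 ⋄ a2
The forms do not match — not equal.


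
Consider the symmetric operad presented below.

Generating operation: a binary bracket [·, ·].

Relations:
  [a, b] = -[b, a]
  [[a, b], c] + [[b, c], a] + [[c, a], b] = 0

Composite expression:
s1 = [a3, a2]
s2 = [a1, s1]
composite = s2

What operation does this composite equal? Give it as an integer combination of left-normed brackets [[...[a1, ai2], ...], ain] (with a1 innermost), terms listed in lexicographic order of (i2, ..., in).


-[[a1, a2], a3] + [[a1, a3], a2]

Expand each bracket as ab - ba; the a1-initial words give the coefficients.
Composite bracket: [a1, [a3, a2]]
Each bracket splits as ab - ba, giving 4 signed words (2^2 = 4).
Keep just the words that open with a1:
  from a1a2a3, sign -1: term -[[a1, a2], a3]
  from a1a3a2, sign +1: term +[[a1, a3], a2]


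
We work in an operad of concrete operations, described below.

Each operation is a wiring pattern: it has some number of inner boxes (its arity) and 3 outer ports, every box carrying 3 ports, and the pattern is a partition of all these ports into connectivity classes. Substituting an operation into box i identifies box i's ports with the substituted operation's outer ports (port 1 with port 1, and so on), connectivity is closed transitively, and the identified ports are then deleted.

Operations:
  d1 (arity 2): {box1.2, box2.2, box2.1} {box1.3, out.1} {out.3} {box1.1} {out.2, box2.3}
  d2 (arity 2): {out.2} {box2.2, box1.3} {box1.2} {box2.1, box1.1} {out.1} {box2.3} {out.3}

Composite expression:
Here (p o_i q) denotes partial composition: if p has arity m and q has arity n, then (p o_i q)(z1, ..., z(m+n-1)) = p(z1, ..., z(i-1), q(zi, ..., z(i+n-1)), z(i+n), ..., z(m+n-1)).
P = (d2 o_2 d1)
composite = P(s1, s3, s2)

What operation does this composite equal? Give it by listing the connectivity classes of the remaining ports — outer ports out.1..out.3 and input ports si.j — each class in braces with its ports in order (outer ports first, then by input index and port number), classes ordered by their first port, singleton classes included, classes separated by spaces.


{out.1} {out.2} {out.3} {s1.1, s3.3} {s1.2} {s1.3, s2.3} {s2.1, s2.2, s3.2} {s3.1}

Two ports join when wires chain via d2-identified ports.
composing d1 on (s3, s2), with out.j its own outer ports: {out.1, s3.3} {out.2, s2.3} {out.3} {s2.1, s2.2, s3.2} {s3.1}
composing d2 on (s1, s3, s2), with out.j its own outer ports: {out.1} {out.2} {out.3} {s1.1, s3.3} {s1.2} {s1.3, s2.3} {s2.1, s2.2, s3.2} {s3.1}


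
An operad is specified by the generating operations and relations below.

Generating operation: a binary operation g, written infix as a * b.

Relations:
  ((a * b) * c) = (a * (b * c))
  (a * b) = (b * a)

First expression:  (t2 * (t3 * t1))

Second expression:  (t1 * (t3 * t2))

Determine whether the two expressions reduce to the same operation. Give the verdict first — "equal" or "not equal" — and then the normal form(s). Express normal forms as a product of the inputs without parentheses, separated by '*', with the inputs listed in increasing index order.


equal; both compose to t1 * t2 * t3

In normal form, the first expression is t1 * t2 * t3
In normal form, the second expression is t1 * t2 * t3
Same normal form: equal.


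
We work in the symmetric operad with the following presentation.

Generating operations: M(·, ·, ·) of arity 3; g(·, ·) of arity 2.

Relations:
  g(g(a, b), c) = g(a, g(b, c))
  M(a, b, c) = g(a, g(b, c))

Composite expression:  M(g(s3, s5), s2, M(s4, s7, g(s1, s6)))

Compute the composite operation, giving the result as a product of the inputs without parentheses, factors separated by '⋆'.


s3 ⋆ s5 ⋆ s2 ⋆ s4 ⋆ s7 ⋆ s1 ⋆ s6

All parenthesizations of M agree; list the s-inputs left to right.
g(s3, s5) reduces to s3 ⋆ s5
g(s1, s6) reduces to s1 ⋆ s6
M(s4, s7, g(s1, s6)) reduces to s4 ⋆ s7 ⋆ s1 ⋆ s6
M(g(s3, s5), s2, M(s4, s7, g(s1, s6))) reduces to s3 ⋆ s5 ⋆ s2 ⋆ s4 ⋆ s7 ⋆ s1 ⋆ s6


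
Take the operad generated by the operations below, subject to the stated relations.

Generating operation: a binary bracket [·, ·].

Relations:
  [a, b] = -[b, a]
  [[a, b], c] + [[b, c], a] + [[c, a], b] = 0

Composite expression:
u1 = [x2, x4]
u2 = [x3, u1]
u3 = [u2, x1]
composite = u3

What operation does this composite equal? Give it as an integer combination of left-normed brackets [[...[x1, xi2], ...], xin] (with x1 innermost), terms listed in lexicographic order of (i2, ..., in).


Antisymmetry and Jacobi reduce to x1-anchored left-normed brackets.
Composite bracket: [[x3, [x2, x4]], x1]
Expanding via [a, b] = ab - ba: 8 signed words (2^3 = 8).
Coefficients come from the x1-initial words:
  x1x2x4x3 (sign +1) contributes +[[[x1, x2], x4], x3]
  x1x3x2x4 (sign -1) contributes -[[[x1, x3], x2], x4]
  x1x3x4x2 (sign +1) contributes +[[[x1, x3], x4], x2]
  x1x4x2x3 (sign -1) contributes -[[[x1, x4], x2], x3]

[[[x1, x2], x4], x3] - [[[x1, x3], x2], x4] + [[[x1, x3], x4], x2] - [[[x1, x4], x2], x3]


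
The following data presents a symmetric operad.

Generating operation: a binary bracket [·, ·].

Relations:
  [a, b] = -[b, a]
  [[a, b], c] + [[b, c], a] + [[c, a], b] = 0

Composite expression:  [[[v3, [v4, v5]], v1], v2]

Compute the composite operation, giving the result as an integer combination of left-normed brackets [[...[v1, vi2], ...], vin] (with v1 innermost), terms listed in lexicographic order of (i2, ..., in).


-[[[[v1, v3], v4], v5], v2] + [[[[v1, v3], v5], v4], v2] + [[[[v1, v4], v5], v3], v2] - [[[[v1, v5], v4], v3], v2]


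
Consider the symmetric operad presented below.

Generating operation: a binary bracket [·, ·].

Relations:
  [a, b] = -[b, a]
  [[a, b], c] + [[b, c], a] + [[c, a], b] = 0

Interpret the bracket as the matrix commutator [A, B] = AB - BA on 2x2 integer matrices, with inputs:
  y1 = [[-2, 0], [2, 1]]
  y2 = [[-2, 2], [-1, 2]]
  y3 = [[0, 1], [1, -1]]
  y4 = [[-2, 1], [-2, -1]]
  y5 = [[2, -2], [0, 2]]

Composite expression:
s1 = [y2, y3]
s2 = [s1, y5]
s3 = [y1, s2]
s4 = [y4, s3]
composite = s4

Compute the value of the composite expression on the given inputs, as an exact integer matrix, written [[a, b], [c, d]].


[y2, y3] = [[3, -6], [3, -3]]
[[y2, y3], y5] = [[6, -12], [0, -6]]
[y1, [[y2, y3], y5]] = [[24, 36], [24, -24]]
[y4, [y1, [[y2, y3], y5]]] = [[96, -84], [-72, -96]]

[[96, -84], [-72, -96]]


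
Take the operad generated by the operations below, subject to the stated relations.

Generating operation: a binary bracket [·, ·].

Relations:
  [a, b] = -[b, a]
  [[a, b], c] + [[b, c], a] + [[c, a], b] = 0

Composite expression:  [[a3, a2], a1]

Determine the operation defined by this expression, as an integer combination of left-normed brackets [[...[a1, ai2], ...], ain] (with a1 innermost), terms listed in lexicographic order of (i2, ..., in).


[[a1, a2], a3] - [[a1, a3], a2]

Left-normed coefficients sit on the a1-initial expansion words.
Composite bracket: [[a3, a2], a1]
Applying ab - ba throughout gives 4 signed words (2^2 = 4).
Words beginning with a1 determine it all:
  sign of a1a2a3 is +1, so it contributes +[[a1, a2], a3]
  sign of a1a3a2 is -1, so it contributes -[[a1, a3], a2]


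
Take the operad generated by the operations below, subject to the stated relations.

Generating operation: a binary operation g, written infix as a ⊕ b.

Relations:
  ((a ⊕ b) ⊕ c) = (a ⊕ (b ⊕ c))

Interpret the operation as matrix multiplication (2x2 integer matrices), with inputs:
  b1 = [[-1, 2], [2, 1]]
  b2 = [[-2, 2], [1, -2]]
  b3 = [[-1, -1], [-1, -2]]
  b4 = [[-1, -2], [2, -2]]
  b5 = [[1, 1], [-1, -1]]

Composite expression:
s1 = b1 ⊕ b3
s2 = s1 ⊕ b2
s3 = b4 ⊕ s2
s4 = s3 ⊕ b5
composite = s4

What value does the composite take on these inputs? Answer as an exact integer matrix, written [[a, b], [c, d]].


[[5, 5], [-10, -10]]

(b1 ⊕ b3) = [[-1, -3], [-3, -4]]
((b1 ⊕ b3) ⊕ b2) = [[-1, 4], [2, 2]]
(b4 ⊕ ((b1 ⊕ b3) ⊕ b2)) = [[-3, -8], [-6, 4]]
((b4 ⊕ ((b1 ⊕ b3) ⊕ b2)) ⊕ b5) = [[5, 5], [-10, -10]]


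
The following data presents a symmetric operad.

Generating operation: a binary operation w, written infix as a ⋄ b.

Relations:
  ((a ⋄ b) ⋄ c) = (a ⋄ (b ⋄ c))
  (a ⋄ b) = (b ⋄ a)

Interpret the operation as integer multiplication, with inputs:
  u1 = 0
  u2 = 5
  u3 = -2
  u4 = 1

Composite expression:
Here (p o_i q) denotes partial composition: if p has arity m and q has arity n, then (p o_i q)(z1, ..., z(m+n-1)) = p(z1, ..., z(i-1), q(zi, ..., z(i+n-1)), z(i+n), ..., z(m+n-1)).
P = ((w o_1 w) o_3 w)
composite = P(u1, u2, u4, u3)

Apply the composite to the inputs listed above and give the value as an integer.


(u1 ⋄ u2) = 0
(u4 ⋄ u3) = -2
((u1 ⋄ u2) ⋄ (u4 ⋄ u3)) = 0

0


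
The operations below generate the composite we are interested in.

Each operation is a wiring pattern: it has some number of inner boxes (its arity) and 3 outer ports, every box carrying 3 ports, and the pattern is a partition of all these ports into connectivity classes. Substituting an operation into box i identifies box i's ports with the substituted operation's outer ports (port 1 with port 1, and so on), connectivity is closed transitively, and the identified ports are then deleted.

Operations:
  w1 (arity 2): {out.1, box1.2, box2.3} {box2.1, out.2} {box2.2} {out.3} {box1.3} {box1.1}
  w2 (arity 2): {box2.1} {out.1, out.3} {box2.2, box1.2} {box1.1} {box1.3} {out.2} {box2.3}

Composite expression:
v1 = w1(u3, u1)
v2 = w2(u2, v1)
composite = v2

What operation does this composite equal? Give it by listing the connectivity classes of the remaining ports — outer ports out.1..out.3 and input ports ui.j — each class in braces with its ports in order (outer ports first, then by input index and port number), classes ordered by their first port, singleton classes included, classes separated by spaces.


{out.1, out.3} {out.2} {u1.1, u2.2} {u1.2} {u1.3, u3.2} {u2.1} {u2.3} {u3.1} {u3.3}


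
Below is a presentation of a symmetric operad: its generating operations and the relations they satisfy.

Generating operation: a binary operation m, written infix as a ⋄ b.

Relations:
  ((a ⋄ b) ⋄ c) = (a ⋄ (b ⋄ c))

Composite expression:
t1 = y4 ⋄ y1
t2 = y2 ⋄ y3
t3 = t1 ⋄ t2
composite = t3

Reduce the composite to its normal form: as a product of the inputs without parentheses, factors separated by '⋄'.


y4 ⋄ y1 ⋄ y2 ⋄ y3

Associativity of m dissolves the nesting; only the y-input order survives.
(y4 ⋄ y1) unparenthesizes to y4 ⋄ y1
(y2 ⋄ y3) unparenthesizes to y2 ⋄ y3
((y4 ⋄ y1) ⋄ (y2 ⋄ y3)) unparenthesizes to y4 ⋄ y1 ⋄ y2 ⋄ y3


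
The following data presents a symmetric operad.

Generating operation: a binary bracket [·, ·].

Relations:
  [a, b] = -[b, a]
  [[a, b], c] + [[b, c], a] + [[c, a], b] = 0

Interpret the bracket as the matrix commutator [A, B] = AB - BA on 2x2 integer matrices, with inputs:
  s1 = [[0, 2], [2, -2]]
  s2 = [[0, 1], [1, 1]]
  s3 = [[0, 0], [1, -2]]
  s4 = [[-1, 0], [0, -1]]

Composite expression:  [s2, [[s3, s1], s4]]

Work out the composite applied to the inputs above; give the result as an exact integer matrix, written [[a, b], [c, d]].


[[0, 0], [0, 0]]
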